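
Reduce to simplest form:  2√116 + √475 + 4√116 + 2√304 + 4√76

2√116 = 4*√29; √475 = 5*√19; 4√116 = 8*√29; 2√304 = 8*√19; 4√76 = 8*√19

12*√29 + 21*√19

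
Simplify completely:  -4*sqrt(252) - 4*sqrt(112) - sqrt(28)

4*sqrt(252) = 24*sqrt(7); 4*sqrt(112) = 16*sqrt(7); sqrt(28) = 2*sqrt(7)
Combine: (-24 - 16 - 2)·sqrt(7) = -42*sqrt(7)

-42*sqrt(7)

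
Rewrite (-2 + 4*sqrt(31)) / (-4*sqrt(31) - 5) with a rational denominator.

(-506 + 28*sqrt(31))/471

Multiply numerator and denominator by -5 + 4*sqrt(31).
Denominator becomes -471; numerator becomes -28*sqrt(31) + 506.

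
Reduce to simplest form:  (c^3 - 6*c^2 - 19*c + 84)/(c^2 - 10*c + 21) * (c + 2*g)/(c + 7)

(c^2 + 2*c*g + 4*c + 8*g)/(c + 7)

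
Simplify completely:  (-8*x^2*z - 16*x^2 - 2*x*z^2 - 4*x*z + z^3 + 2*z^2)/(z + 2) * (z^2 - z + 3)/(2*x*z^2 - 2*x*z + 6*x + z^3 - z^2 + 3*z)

-4*x + z

Factor: -8*x^2*z - 16*x^2 - 2*x*z^2 - 4*x*z + z^3 + 2*z^2 = (z + 2)*(-4*x + z)*(2*x + z);  2*x*z^2 - 2*x*z + 6*x + z^3 - z^2 + 3*z = (z^2 - z + 3)*(2*x + z)
Cancel the common factors (z^2 - z + 3), (z + 2), (2*x + z).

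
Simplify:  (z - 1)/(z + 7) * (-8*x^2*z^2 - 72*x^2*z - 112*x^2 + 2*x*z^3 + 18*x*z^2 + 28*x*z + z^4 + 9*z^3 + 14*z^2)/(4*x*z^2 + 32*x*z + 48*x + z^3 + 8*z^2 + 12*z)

(-2*x*z + 2*x + z^2 - z)/(z + 6)

Factor: -8*x^2*z^2 - 72*x^2*z - 112*x^2 + 2*x*z^3 + 18*x*z^2 + 28*x*z + z^4 + 9*z^3 + 14*z^2 = (z + 7)*(4*x + z)*(z + 2)*(-2*x + z);  4*x*z^2 + 32*x*z + 48*x + z^3 + 8*z^2 + 12*z = (z + 2)*(4*x + z)*(z + 6)
Cancel the common factors (z + 2), (z + 7), (4*x + z).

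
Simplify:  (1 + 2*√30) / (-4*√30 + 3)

(-243 - 10*√30)/471

Multiply numerator and denominator by 3 + 4*√30.
Denominator becomes -471; numerator becomes 10*√30 + 243.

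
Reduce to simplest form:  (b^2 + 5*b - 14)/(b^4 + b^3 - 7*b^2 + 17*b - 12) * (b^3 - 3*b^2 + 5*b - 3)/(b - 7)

(b^2 + 5*b - 14)/(b^2 - 3*b - 28)

Factor: b^2 + 5*b - 14 = (b - 2)*(b + 7);  b^4 + b^3 - 7*b^2 + 17*b - 12 = (b + 4)*(b^2 - 2*b + 3)*(b - 1);  b^3 - 3*b^2 + 5*b - 3 = (b^2 - 2*b + 3)*(b - 1)
Cancel the common factors (b^2 - 2*b + 3), (b - 1).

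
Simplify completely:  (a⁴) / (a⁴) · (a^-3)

a^(-3)

Quotient: 1
Multiply by (a^-3): add exponents.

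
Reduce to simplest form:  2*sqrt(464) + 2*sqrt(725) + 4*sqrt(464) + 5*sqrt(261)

2*sqrt(464) = 8*sqrt(29); 2*sqrt(725) = 10*sqrt(29); 4*sqrt(464) = 16*sqrt(29); 5*sqrt(261) = 15*sqrt(29)
Combine: (8 + 10 + 16 + 15)·sqrt(29) = 49*sqrt(29)

49*sqrt(29)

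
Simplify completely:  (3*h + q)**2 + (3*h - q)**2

18*h**2 + 2*q**2

Only the even-power cross terms survive.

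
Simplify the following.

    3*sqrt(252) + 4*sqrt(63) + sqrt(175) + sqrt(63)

3*sqrt(252) = 18*sqrt(7); 4*sqrt(63) = 12*sqrt(7); sqrt(175) = 5*sqrt(7); sqrt(63) = 3*sqrt(7)
Combine: (18 + 12 + 5 + 3)·sqrt(7) = 38*sqrt(7)

38*sqrt(7)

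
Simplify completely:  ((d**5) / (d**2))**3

Inside the bracket: d**3
Raise to the power 3: d**9

d**9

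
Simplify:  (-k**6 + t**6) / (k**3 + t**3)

-k**3 + t**3

Difference of sixth powers: factor out (k**3 + t**3).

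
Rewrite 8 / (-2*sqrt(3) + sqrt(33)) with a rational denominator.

Multiply numerator and denominator by 2*sqrt(3) + sqrt(33).
Denominator becomes 21; numerator becomes 16*sqrt(3) + 8*sqrt(33).

(16*sqrt(3) + 8*sqrt(33))/21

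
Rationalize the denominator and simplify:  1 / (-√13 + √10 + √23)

Group as (√10 + √23) - √13; multiply by (√10 + √23) + √13, then rationalise the remaining surd.

(-10*√13 + 13*√10 + √2990)/260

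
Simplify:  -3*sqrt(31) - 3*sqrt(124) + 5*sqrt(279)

6*sqrt(31)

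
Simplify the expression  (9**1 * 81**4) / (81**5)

9**1 = 3**2; 81**4 = 3**16; 81**5 = 3**20
Combine exponents: 3**(-2)

3**(-2)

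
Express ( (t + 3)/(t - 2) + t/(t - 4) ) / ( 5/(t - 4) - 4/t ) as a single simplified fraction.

Numerator: (t + 3)/(t - 2) + t/(t - 4) = (2*t² - 3*t - 12)/(t² - 6*t + 8)
Denominator: 5/(t - 4) - 4/t = (t + 16)/(t² - 4*t)
Divide: ((2*t² - 3*t - 12)/(t² - 6*t + 8)) · ((t² - 4*t)/(t + 16)) = (2*t³ - 3*t² - 12*t)/(t² + 14*t - 32)

(2*t³ - 3*t² - 12*t)/(t² + 14*t - 32)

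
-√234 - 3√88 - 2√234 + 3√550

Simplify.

-9*√26 + 9*√22

√234 = 3*√26; 3√88 = 6*√22; 2√234 = 6*√26; 3√550 = 15*√22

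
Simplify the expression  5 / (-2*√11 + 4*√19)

Multiply numerator and denominator by 2*√11 + 4*√19.
Denominator becomes 260; numerator becomes 10*√11 + 20*√19.

(√11 + 2*√19)/26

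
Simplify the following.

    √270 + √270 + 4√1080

√270 = 3*√30; √270 = 3*√30; 4√1080 = 24*√30
Combine: (3 + 3 + 24)·√30 = 30*√30

30*√30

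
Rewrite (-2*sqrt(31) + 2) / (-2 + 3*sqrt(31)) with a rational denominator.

(-182 + 2*sqrt(31))/275

Multiply numerator and denominator by -3*sqrt(31) - 2.
Denominator becomes -275; numerator becomes -2*sqrt(31) + 182.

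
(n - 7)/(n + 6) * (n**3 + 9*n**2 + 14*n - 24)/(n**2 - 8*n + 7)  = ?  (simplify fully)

n + 4

Factor: n**3 + 9*n**2 + 14*n - 24 = (n + 4)*(n - 1)*(n + 6);  n**2 - 8*n + 7 = (n - 7)*(n - 1)
Cancel the common factors (n - 7), (n - 1), (n + 6).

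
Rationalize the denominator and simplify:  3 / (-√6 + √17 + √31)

Group as (√17 + √31) - √6; multiply by (√17 + √31) + √6, then rationalise the remaining surd.

(-63*√6 - 12*√31 + 30*√17 + 3*√3162)/172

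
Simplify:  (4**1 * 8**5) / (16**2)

4**1 = 2**2; 8**5 = 2**15; 16**2 = 2**8
Combine exponents: 2**9

2**9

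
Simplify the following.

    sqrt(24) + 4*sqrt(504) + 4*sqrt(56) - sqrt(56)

2*sqrt(6) + 30*sqrt(14)

sqrt(24) = 2*sqrt(6); 4*sqrt(504) = 24*sqrt(14); 4*sqrt(56) = 8*sqrt(14); sqrt(56) = 2*sqrt(14)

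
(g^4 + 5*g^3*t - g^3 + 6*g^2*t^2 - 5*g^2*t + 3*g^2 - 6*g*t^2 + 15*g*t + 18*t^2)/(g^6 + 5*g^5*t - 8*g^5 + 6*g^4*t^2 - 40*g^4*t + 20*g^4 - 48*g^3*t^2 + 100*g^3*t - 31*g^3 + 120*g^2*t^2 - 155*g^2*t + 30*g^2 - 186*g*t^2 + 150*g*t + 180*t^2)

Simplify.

1/(g^2 - 7*g + 10)

Factor: g^4 + 5*g^3*t - g^3 + 6*g^2*t^2 - 5*g^2*t + 3*g^2 - 6*g*t^2 + 15*g*t + 18*t^2 = (g^2 - g + 3)*(g + 2*t)*(g + 3*t);  g^6 + 5*g^5*t - 8*g^5 + 6*g^4*t^2 - 40*g^4*t + 20*g^4 - 48*g^3*t^2 + 100*g^3*t - 31*g^3 + 120*g^2*t^2 - 155*g^2*t + 30*g^2 - 186*g*t^2 + 150*g*t + 180*t^2 = (g - 2)*(g^2 - g + 3)*(g + 2*t)*(g + 3*t)*(g - 5)
Cancel the common factors (g^2 - g + 3), (g + 3*t), (g + 2*t).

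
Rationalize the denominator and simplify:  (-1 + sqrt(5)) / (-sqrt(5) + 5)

Multiply numerator and denominator by sqrt(5) + 5.
Denominator becomes 20; numerator becomes 4*sqrt(5).

sqrt(5)/5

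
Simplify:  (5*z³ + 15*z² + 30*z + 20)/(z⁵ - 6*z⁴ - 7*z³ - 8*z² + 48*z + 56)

Factor: 5*z³ + 15*z² + 30*z + 20 = 5·(z² + 2*z + 4)·(z + 1);  z⁵ - 6*z⁴ - 7*z³ - 8*z² + 48*z + 56 = (z + 1)·(z² + 2*z + 4)·(z - 7)·(z - 2)
Cancel the common factors (z² + 2*z + 4), (z + 1).

5/(z² - 9*z + 14)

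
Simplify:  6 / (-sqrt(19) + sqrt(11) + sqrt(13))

(-30*sqrt(19) + 102*sqrt(13) + 126*sqrt(11) + 12*sqrt(2717))/547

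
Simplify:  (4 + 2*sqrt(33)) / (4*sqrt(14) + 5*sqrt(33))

Multiply numerator and denominator by -4*sqrt(14) + 5*sqrt(33).
Denominator becomes 601; numerator becomes -8*sqrt(462) - 16*sqrt(14) + 20*sqrt(33) + 330.

(-8*sqrt(462) - 16*sqrt(14) + 20*sqrt(33) + 330)/601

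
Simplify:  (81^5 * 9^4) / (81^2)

3^20

81^5 = 3^20; 9^4 = 3^8; 81^2 = 3^8
Combine exponents: 3^20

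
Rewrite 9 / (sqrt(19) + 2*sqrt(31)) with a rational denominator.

(-3*sqrt(19) + 6*sqrt(31))/35

Multiply numerator and denominator by -sqrt(19) + 2*sqrt(31).
Denominator becomes 105; numerator becomes -9*sqrt(19) + 18*sqrt(31).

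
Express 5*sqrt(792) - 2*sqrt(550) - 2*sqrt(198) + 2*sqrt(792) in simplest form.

5*sqrt(792) = 30*sqrt(22); 2*sqrt(550) = 10*sqrt(22); 2*sqrt(198) = 6*sqrt(22); 2*sqrt(792) = 12*sqrt(22)
Combine: (30 - 10 - 6 + 12)·sqrt(22) = 26*sqrt(22)

26*sqrt(22)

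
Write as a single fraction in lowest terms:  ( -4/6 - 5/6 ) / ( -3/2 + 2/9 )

27/23

Numerator: -4/6 - 5/6 = -3/2
Denominator: -3/2 + 2/9 = -23/18
Divide: (-3/2) · (-18/23) = 27/23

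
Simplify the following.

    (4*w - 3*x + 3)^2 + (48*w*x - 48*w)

(4*w + 3*x - 3)^2

Expanding gives 16*w^2 + 24*w*x - 24*w + 9*x^2 - 18*x + 9, a perfect square.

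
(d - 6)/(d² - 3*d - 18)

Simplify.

Factor: d² - 3*d - 18 = (d + 3)·(d - 6)
Cancel the common factor (d - 6).

1/(d + 3)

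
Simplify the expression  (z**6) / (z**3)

z**3

Quotient: z**3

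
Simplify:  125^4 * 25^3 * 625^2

5^26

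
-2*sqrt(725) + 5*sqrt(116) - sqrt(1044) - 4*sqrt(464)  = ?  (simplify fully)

-22*sqrt(29)

2*sqrt(725) = 10*sqrt(29); 5*sqrt(116) = 10*sqrt(29); sqrt(1044) = 6*sqrt(29); 4*sqrt(464) = 16*sqrt(29)
Combine: (-10 + 10 - 6 - 16)·sqrt(29) = -22*sqrt(29)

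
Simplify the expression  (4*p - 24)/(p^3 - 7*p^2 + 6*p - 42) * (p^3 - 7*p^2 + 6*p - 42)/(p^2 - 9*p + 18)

Factor: 4*p - 24 = 4*(p - 6);  p^3 - 7*p^2 + 6*p - 42 = (p^2 + 6)*(p - 7);  p^3 - 7*p^2 + 6*p - 42 = (p - 7)*(p^2 + 6);  p^2 - 9*p + 18 = (p - 3)*(p - 6)
Cancel the common factors (p^2 + 6), (p - 6), (p - 7).

4/(p - 3)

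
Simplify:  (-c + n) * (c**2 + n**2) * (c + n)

-c**4 + n**4

(n+c)(n-c) = -c**2 + n**2; continue pairing.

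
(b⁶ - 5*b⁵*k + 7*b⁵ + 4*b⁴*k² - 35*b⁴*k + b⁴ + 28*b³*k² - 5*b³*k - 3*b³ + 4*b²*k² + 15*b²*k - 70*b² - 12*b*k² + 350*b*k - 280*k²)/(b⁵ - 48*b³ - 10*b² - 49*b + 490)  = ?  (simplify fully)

(b² - 5*b*k + 4*k²)/(b - 7)

Factor: b⁶ - 5*b⁵*k + 7*b⁵ + 4*b⁴*k² - 35*b⁴*k + b⁴ + 28*b³*k² - 5*b³*k - 3*b³ + 4*b²*k² + 15*b²*k - 70*b² - 12*b*k² + 350*b*k - 280*k² = (b - 2)·(b - 4*k)·(b + 7)·(b² + 2*b + 5)·(b - k);  b⁵ - 48*b³ - 10*b² - 49*b + 490 = (b² + 2*b + 5)·(b - 2)·(b + 7)·(b - 7)
Cancel the common factors (b² + 2*b + 5), (b - 2), (b + 7).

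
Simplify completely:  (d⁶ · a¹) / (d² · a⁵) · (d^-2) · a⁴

Quotient: d⁴ · (a^-4)
Multiply by (d^-2) · a⁴: add exponents.

d²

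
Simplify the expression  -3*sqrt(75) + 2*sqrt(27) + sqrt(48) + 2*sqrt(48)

3*sqrt(3)

3*sqrt(75) = 15*sqrt(3); 2*sqrt(27) = 6*sqrt(3); sqrt(48) = 4*sqrt(3); 2*sqrt(48) = 8*sqrt(3)
Combine: (-15 + 6 + 4 + 8)·sqrt(3) = 3*sqrt(3)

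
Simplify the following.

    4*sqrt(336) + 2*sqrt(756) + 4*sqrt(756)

52*sqrt(21)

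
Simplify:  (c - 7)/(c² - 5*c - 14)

1/(c + 2)

Factor: c² - 5*c - 14 = (c + 2)·(c - 7)
Cancel the common factor (c - 7).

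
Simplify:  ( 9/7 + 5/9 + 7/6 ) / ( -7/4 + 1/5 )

-3790/1953

Numerator: 9/7 + 5/9 + 7/6 = 379/126
Denominator: -7/4 + 1/5 = -31/20
Divide: (379/126) · (-20/31) = -3790/1953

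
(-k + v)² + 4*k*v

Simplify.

(k + v)²

Expanding gives k² + 2*k*v + v², a perfect square.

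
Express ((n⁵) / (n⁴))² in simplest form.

Inside the bracket: n¹
Raise to the power 2: n²

n²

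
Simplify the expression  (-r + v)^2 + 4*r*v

(r + v)^2

Expanding gives r^2 + 2*r*v + v^2, a perfect square.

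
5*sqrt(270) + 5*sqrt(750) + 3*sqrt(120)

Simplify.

5*sqrt(270) = 15*sqrt(30); 5*sqrt(750) = 25*sqrt(30); 3*sqrt(120) = 6*sqrt(30)
Combine: (15 + 25 + 6)·sqrt(30) = 46*sqrt(30)

46*sqrt(30)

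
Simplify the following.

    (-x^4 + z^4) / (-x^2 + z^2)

Factor z^4 - x^4 and cancel (-x^2 + z^2).

x^2 + z^2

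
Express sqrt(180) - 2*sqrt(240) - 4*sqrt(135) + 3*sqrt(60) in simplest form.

sqrt(180) = 6*sqrt(5); 2*sqrt(240) = 8*sqrt(15); 4*sqrt(135) = 12*sqrt(15); 3*sqrt(60) = 6*sqrt(15)

-14*sqrt(15) + 6*sqrt(5)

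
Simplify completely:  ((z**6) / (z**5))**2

z**2

Inside the bracket: z**1
Raise to the power 2: z**2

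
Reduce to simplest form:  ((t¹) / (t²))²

Inside the bracket: (t^-1)
Raise to the power 2: (t^-2)

t^(-2)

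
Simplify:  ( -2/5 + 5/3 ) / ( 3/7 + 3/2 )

266/405

Numerator: -2/5 + 5/3 = 19/15
Denominator: 3/7 + 3/2 = 27/14
Divide: (19/15) · (14/27) = 266/405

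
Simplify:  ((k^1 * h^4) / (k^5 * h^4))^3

k^(-12)

Inside the bracket: (k^-4)
Raise to the power 3: (k^-12)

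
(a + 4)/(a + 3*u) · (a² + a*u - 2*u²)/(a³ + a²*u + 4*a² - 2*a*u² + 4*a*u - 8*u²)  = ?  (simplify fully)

1/(a + 3*u)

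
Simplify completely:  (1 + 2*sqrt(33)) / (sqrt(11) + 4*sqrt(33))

(-22*sqrt(3) - sqrt(11) + 4*sqrt(33) + 264)/517

Multiply numerator and denominator by -sqrt(11) + 4*sqrt(33).
Denominator becomes 517; numerator becomes -22*sqrt(3) - sqrt(11) + 4*sqrt(33) + 264.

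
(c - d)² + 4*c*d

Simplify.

(c + d)²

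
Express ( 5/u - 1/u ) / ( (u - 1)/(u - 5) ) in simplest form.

Numerator: 5/u - 1/u = 4/u
Denominator: (u - 1)/(u - 5) = (u - 1)/(u - 5)
Divide: (4/u) · ((u - 5)/(u - 1)) = (4*u - 20)/(u² - u)

(4*u - 20)/(u² - u)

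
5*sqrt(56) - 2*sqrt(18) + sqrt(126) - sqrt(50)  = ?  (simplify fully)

5*sqrt(56) = 10*sqrt(14); 2*sqrt(18) = 6*sqrt(2); sqrt(126) = 3*sqrt(14); sqrt(50) = 5*sqrt(2)

-11*sqrt(2) + 13*sqrt(14)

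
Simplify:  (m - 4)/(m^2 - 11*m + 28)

1/(m - 7)

Factor: m^2 - 11*m + 28 = (m - 7)*(m - 4)
Cancel the common factor (m - 4).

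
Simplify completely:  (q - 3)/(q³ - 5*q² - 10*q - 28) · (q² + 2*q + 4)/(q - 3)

1/(q - 7)

Factor: q³ - 5*q² - 10*q - 28 = (q² + 2*q + 4)·(q - 7)
Cancel the common factors (q² + 2*q + 4), (q - 3).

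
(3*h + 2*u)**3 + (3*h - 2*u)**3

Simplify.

54*h**3 + 72*h*u**2

Write as f((3*h),(2*u)) + f((3*h),-(2*u)) and expand.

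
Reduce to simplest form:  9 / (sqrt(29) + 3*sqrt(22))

Multiply numerator and denominator by -3*sqrt(22) + sqrt(29).
Denominator becomes -169; numerator becomes -27*sqrt(22) + 9*sqrt(29).

(-9*sqrt(29) + 27*sqrt(22))/169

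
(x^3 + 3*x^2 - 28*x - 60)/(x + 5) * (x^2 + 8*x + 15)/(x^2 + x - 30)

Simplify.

Factor: x^3 + 3*x^2 - 28*x - 60 = (x + 2)*(x - 5)*(x + 6);  x^2 + 8*x + 15 = (x + 3)*(x + 5);  x^2 + x - 30 = (x + 6)*(x - 5)
Cancel the common factors (x + 5), (x - 5), (x + 6).

x^2 + 5*x + 6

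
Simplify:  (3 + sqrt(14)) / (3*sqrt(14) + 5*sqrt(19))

(-42 - 9*sqrt(14) + 15*sqrt(19) + 5*sqrt(266))/349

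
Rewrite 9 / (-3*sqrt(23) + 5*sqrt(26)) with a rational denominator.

(27*sqrt(23) + 45*sqrt(26))/443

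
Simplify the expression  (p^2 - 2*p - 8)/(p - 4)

p + 2

Factor: p^2 - 2*p - 8 = (p - 4)*(p + 2)
Cancel the common factor (p - 4).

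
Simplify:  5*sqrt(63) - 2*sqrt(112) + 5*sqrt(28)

5*sqrt(63) = 15*sqrt(7); 2*sqrt(112) = 8*sqrt(7); 5*sqrt(28) = 10*sqrt(7)
Combine: (15 - 8 + 10)·sqrt(7) = 17*sqrt(7)

17*sqrt(7)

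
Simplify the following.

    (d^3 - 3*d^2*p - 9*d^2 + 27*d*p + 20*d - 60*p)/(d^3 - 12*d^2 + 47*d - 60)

(d - 3*p)/(d - 3)

Factor: d^3 - 3*d^2*p - 9*d^2 + 27*d*p + 20*d - 60*p = (d - 3*p)*(d - 4)*(d - 5);  d^3 - 12*d^2 + 47*d - 60 = (d - 4)*(d - 5)*(d - 3)
Cancel the common factors (d - 4), (d - 5).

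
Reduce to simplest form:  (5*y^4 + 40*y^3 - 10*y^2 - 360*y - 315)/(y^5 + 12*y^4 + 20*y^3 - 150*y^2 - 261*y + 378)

(5*y + 5)/(y^2 + 5*y - 6)

Factor: 5*y^4 + 40*y^3 - 10*y^2 - 360*y - 315 = 5*(y + 1)*(y + 3)*(y - 3)*(y + 7);  y^5 + 12*y^4 + 20*y^3 - 150*y^2 - 261*y + 378 = (y - 3)*(y + 3)*(y + 6)*(y + 7)*(y - 1)
Cancel the common factors (y - 3), (y + 7), (y + 3).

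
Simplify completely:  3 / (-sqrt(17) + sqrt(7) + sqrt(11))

(-3*sqrt(17) + 39*sqrt(11) + 63*sqrt(7) + 6*sqrt(1309))/307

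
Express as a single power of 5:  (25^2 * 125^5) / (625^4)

25^2 = 5^4; 125^5 = 5^15; 625^4 = 5^16
Combine exponents: 5^3

5^3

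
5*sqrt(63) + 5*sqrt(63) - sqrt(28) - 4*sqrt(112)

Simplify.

5*sqrt(63) = 15*sqrt(7); 5*sqrt(63) = 15*sqrt(7); sqrt(28) = 2*sqrt(7); 4*sqrt(112) = 16*sqrt(7)
Combine: (15 + 15 - 2 - 16)·sqrt(7) = 12*sqrt(7)

12*sqrt(7)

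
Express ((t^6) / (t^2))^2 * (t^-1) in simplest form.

Inside the bracket: t^4
Raise to the power 2: t^8
Multiply by (t^-1): add exponents.

t^7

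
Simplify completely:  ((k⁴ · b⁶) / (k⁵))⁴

Inside the bracket: (k^-1) · b⁶
Raise to the power 4: (k^-4) · b^24

b^24/k⁴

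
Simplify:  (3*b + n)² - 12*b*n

(3*b - n)²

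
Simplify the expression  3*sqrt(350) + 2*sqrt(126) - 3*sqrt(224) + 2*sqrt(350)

3*sqrt(350) = 15*sqrt(14); 2*sqrt(126) = 6*sqrt(14); 3*sqrt(224) = 12*sqrt(14); 2*sqrt(350) = 10*sqrt(14)
Combine: (15 + 6 - 12 + 10)·sqrt(14) = 19*sqrt(14)

19*sqrt(14)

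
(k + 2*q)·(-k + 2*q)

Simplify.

(2*q)^2 - (k)^2 = -k² + 4*q².

-k² + 4*q²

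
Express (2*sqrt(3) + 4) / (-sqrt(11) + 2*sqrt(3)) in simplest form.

2*sqrt(33) + 12 + 4*sqrt(11) + 8*sqrt(3)

Multiply numerator and denominator by sqrt(11) + 2*sqrt(3).
Denominator becomes 1; numerator becomes 2*sqrt(33) + 12 + 4*sqrt(11) + 8*sqrt(3).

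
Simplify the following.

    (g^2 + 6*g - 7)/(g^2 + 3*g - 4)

(g + 7)/(g + 4)

Factor: g^2 + 6*g - 7 = (g + 7)*(g - 1);  g^2 + 3*g - 4 = (g - 1)*(g + 4)
Cancel the common factor (g - 1).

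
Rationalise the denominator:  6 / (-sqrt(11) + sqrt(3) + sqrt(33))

Group as (sqrt(3) + sqrt(33)) - sqrt(11); multiply by (sqrt(3) + sqrt(33)) + sqrt(11), then rationalise the remaining surd.

(-246*sqrt(3) - 396 + 150*sqrt(11) + 114*sqrt(33))/229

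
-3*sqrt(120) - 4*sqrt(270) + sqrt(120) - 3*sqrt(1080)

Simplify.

-34*sqrt(30)

3*sqrt(120) = 6*sqrt(30); 4*sqrt(270) = 12*sqrt(30); sqrt(120) = 2*sqrt(30); 3*sqrt(1080) = 18*sqrt(30)
Combine: (-6 - 12 + 2 - 18)·sqrt(30) = -34*sqrt(30)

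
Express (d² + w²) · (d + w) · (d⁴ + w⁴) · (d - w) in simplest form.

(d+w)(d-w) = d² - w²; continue pairing.

d⁸ - w⁸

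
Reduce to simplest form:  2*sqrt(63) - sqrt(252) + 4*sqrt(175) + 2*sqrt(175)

2*sqrt(63) = 6*sqrt(7); sqrt(252) = 6*sqrt(7); 4*sqrt(175) = 20*sqrt(7); 2*sqrt(175) = 10*sqrt(7)
Combine: (6 - 6 + 20 + 10)·sqrt(7) = 30*sqrt(7)

30*sqrt(7)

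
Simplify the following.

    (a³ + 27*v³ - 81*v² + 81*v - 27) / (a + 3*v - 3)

a^3 + (3*v - 3)^3 = (a + 3*v - 3)(a² - 3*a*v + 3*a + 9*v² - 18*v + 9).

a² - 3*a*v + 3*a + 9*v² - 18*v + 9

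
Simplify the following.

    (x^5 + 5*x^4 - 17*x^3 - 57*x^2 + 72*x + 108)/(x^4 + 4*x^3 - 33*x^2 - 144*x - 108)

Factor: x^5 + 5*x^4 - 17*x^3 - 57*x^2 + 72*x + 108 = (x + 6)*(x + 3)*(x + 1)*(x - 3)*(x - 2);  x^4 + 4*x^3 - 33*x^2 - 144*x - 108 = (x + 6)*(x + 3)*(x - 6)*(x + 1)
Cancel the common factors (x + 6), (x + 3), (x + 1).

(x^2 - 5*x + 6)/(x - 6)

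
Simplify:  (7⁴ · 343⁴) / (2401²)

7^8

7⁴ = 7^4; 343⁴ = 7^12; 2401² = 7^8
Combine exponents: 7^8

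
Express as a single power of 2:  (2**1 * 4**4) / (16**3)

2**(-3)

2**1 = 2**1; 4**4 = 2**8; 16**3 = 2**12
Combine exponents: 2**(-3)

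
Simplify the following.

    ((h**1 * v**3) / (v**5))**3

Inside the bracket: h**1 * (v**-2)
Raise to the power 3: h**3 * (v**-6)

h**3/v**6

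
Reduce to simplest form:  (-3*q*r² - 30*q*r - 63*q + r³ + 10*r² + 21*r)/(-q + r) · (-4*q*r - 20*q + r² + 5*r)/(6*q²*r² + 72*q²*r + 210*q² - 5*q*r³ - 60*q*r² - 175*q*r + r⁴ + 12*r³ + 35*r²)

(-4*q*r - 12*q + r² + 3*r)/(2*q² - 3*q*r + r²)

Factor: -3*q*r² - 30*q*r - 63*q + r³ + 10*r² + 21*r = (r + 3)·(r + 7)·(-3*q + r);  -4*q*r - 20*q + r² + 5*r = (r + 5)·(-4*q + r);  6*q²*r² + 72*q²*r + 210*q² - 5*q*r³ - 60*q*r² - 175*q*r + r⁴ + 12*r³ + 35*r² = (r + 7)·(-3*q + r)·(-2*q + r)·(r + 5)
Cancel the common factors (-3*q + r), (r + 7), (r + 5).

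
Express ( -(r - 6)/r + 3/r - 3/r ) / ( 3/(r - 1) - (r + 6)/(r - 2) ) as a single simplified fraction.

(r^3 - 9*r^2 + 20*r - 12)/(r^3 + 2*r^2)

Numerator: -(r - 6)/r + 3/r - 3/r = (-r + 6)/r
Denominator: 3/(r - 1) - (r + 6)/(r - 2) = (-r^2 - 2*r)/(r^2 - 3*r + 2)
Divide: ((-r + 6)/r) · ((r^2 - 3*r + 2)/(-r^2 - 2*r)) = (r^3 - 9*r^2 + 20*r - 12)/(r^3 + 2*r^2)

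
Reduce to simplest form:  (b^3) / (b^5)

b^(-2)

Quotient: (b^-2)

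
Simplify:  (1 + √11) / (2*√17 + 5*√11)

Multiply numerator and denominator by -2*√17 + 5*√11.
Denominator becomes 207; numerator becomes -2*√187 - 2*√17 + 5*√11 + 55.

(-2*√187 - 2*√17 + 5*√11 + 55)/207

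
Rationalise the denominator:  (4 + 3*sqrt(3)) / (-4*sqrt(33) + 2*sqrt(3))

Multiply numerator and denominator by 2*sqrt(3) + 4*sqrt(33).
Denominator becomes -516; numerator becomes 8*sqrt(3) + 18 + 16*sqrt(33) + 36*sqrt(11).

(-18*sqrt(11) - 8*sqrt(33) - 9 - 4*sqrt(3))/258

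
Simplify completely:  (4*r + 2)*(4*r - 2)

16*r**2 - 4

Difference of squares with P = 4*r, Q = 2.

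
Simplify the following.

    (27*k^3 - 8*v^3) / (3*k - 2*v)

9*k^2 + 6*k*v + 4*v^2

(3*k)^3 - (2*v)^3 = (3*k - 2*v)(9*k^2 + 6*k*v + 4*v^2).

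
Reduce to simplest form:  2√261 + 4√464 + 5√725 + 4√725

2√261 = 6*√29; 4√464 = 16*√29; 5√725 = 25*√29; 4√725 = 20*√29
Combine: (6 + 16 + 25 + 20)·√29 = 67*√29

67*√29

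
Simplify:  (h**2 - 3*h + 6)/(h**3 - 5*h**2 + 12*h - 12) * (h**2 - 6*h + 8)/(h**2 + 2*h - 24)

Factor: h**3 - 5*h**2 + 12*h - 12 = (h**2 - 3*h + 6)*(h - 2);  h**2 - 6*h + 8 = (h - 2)*(h - 4);  h**2 + 2*h - 24 = (h + 6)*(h - 4)
Cancel the common factors (h**2 - 3*h + 6), (h - 4), (h - 2).

1/(h + 6)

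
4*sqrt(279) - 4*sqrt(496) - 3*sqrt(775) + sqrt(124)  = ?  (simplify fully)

4*sqrt(279) = 12*sqrt(31); 4*sqrt(496) = 16*sqrt(31); 3*sqrt(775) = 15*sqrt(31); sqrt(124) = 2*sqrt(31)
Combine: (12 - 16 - 15 + 2)·sqrt(31) = -17*sqrt(31)

-17*sqrt(31)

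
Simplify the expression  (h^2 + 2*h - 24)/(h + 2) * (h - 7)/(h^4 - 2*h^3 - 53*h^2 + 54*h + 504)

Factor: h^2 + 2*h - 24 = (h + 6)*(h - 4);  h^4 - 2*h^3 - 53*h^2 + 54*h + 504 = (h - 4)*(h - 7)*(h + 3)*(h + 6)
Cancel the common factors (h + 6), (h - 7), (h - 4).

1/(h^2 + 5*h + 6)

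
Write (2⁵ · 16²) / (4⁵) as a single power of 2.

2^3

2⁵ = 2^5; 16² = 2^8; 4⁵ = 2^10
Combine exponents: 2^3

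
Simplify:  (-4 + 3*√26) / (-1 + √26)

Multiply numerator and denominator by -√26 - 1.
Denominator becomes -25; numerator becomes -74 + √26.

(-√26 + 74)/25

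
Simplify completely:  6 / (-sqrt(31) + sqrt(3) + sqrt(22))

(3*sqrt(31) + 6*sqrt(22) + 25*sqrt(3) + sqrt(2046))/19

Group as (sqrt(3) + sqrt(22)) - sqrt(31); multiply by (sqrt(3) + sqrt(22)) + sqrt(31), then rationalise the remaining surd.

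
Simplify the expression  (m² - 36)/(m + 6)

m - 6

Factor: m² - 36 = (m - 6)·(m + 6)
Cancel the common factor (m + 6).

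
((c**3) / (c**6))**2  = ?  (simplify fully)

c**(-6)

Inside the bracket: (c**-3)
Raise to the power 2: (c**-6)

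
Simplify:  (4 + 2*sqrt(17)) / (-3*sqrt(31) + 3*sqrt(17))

Multiply numerator and denominator by 3*sqrt(17) + 3*sqrt(31).
Denominator becomes -126; numerator becomes 12*sqrt(17) + 12*sqrt(31) + 102 + 6*sqrt(527).

(-sqrt(527) - 17 - 2*sqrt(31) - 2*sqrt(17))/21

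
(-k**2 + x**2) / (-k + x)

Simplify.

k + x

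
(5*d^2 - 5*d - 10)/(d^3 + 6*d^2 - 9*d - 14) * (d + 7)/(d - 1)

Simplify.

Factor: 5*d^2 - 5*d - 10 = 5*(d - 2)*(d + 1);  d^3 + 6*d^2 - 9*d - 14 = (d + 1)*(d - 2)*(d + 7)
Cancel the common factors (d + 7), (d + 1), (d - 2).

5/(d - 1)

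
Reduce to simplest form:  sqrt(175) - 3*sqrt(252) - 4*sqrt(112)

-29*sqrt(7)

sqrt(175) = 5*sqrt(7); 3*sqrt(252) = 18*sqrt(7); 4*sqrt(112) = 16*sqrt(7)
Combine: (5 - 18 - 16)·sqrt(7) = -29*sqrt(7)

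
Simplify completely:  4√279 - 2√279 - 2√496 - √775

-7*√31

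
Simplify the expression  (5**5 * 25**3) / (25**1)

5**5 = 5**5; 25**3 = 5**6; 25**1 = 5**2
Combine exponents: 5**9

5**9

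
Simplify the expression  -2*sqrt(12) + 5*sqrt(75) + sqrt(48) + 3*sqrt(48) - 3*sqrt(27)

2*sqrt(12) = 4*sqrt(3); 5*sqrt(75) = 25*sqrt(3); sqrt(48) = 4*sqrt(3); 3*sqrt(48) = 12*sqrt(3); 3*sqrt(27) = 9*sqrt(3)
Combine: (-4 + 25 + 4 + 12 - 9)·sqrt(3) = 28*sqrt(3)

28*sqrt(3)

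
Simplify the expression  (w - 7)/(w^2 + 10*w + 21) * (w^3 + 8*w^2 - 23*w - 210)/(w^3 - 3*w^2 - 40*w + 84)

Factor: w^2 + 10*w + 21 = (w + 7)*(w + 3);  w^3 + 8*w^2 - 23*w - 210 = (w + 6)*(w + 7)*(w - 5);  w^3 - 3*w^2 - 40*w + 84 = (w + 6)*(w - 2)*(w - 7)
Cancel the common factors (w + 6), (w + 7), (w - 7).

(w - 5)/(w^2 + w - 6)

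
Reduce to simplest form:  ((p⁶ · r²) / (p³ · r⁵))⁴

Inside the bracket: p³ · (r^-3)
Raise to the power 4: p^12 · (r^-12)

p^12/r^12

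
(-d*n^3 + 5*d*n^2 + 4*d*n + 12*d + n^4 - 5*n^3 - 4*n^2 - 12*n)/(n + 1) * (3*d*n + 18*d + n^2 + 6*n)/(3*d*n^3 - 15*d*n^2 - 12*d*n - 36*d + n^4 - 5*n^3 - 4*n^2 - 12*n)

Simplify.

(-d*n - 6*d + n^2 + 6*n)/(n + 1)

Factor: -d*n^3 + 5*d*n^2 + 4*d*n + 12*d + n^4 - 5*n^3 - 4*n^2 - 12*n = (n^2 + n + 2)*(n - 6)*(-d + n);  3*d*n + 18*d + n^2 + 6*n = (n + 6)*(3*d + n);  3*d*n^3 - 15*d*n^2 - 12*d*n - 36*d + n^4 - 5*n^3 - 4*n^2 - 12*n = (3*d + n)*(n^2 + n + 2)*(n - 6)
Cancel the common factors (n^2 + n + 2), (3*d + n), (n - 6).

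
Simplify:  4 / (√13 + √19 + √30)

(-√7410 + √30 + 12*√19 + 18*√13)/123

Group as (√19 + √30) + √13; multiply by (√19 + √30) - √13, then rationalise the remaining surd.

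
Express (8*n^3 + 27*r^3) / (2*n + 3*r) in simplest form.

(2*n)^3 + (3*r)^3 = (2*n + 3*r)(4*n^2 - 6*n*r + 9*r^2).

4*n^2 - 6*n*r + 9*r^2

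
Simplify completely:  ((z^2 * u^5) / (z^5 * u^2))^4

u^12/z^12

Inside the bracket: (z^-3) * u^3
Raise to the power 4: (z^-12) * u^12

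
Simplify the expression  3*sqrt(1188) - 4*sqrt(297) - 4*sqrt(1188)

3*sqrt(1188) = 18*sqrt(33); 4*sqrt(297) = 12*sqrt(33); 4*sqrt(1188) = 24*sqrt(33)
Combine: (18 - 12 - 24)·sqrt(33) = -18*sqrt(33)

-18*sqrt(33)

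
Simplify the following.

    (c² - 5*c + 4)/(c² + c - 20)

(c - 1)/(c + 5)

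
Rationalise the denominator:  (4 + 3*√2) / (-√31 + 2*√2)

(-3*√62 - 4*√31 - 12 - 8*√2)/23

Multiply numerator and denominator by 2*√2 + √31.
Denominator becomes -23; numerator becomes 8*√2 + 12 + 4*√31 + 3*√62.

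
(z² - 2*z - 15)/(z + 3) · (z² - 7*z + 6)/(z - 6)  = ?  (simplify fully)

z² - 6*z + 5

Factor: z² - 2*z - 15 = (z + 3)·(z - 5);  z² - 7*z + 6 = (z - 6)·(z - 1)
Cancel the common factors (z - 6), (z + 3).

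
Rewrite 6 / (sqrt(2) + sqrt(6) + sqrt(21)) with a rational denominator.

Group as (sqrt(2) + sqrt(6)) + sqrt(21); multiply by (sqrt(2) + sqrt(6)) - sqrt(21), then rationalise the remaining surd.

(-102*sqrt(6) - 150*sqrt(2) + 72*sqrt(7) + 78*sqrt(21))/121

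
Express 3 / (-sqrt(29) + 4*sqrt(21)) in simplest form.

(3*sqrt(29) + 12*sqrt(21))/307

Multiply numerator and denominator by sqrt(29) + 4*sqrt(21).
Denominator becomes 307; numerator becomes 3*sqrt(29) + 12*sqrt(21).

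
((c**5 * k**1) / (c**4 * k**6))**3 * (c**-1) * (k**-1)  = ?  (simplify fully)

Inside the bracket: c**1 * (k**-5)
Raise to the power 3: c**3 * (k**-15)
Multiply by (c**-1) * (k**-1): add exponents.

c**2/k**16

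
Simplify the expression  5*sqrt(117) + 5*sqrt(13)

20*sqrt(13)

5*sqrt(117) = 15*sqrt(13); 5*sqrt(13) = 5*sqrt(13)
Combine: (15 + 5)·sqrt(13) = 20*sqrt(13)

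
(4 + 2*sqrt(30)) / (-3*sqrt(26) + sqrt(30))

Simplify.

Multiply numerator and denominator by sqrt(30) + 3*sqrt(26).
Denominator becomes -204; numerator becomes 4*sqrt(30) + 60 + 12*sqrt(26) + 12*sqrt(195).

(-3*sqrt(195) - 3*sqrt(26) - 15 - sqrt(30))/51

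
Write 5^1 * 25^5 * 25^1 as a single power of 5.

5^13

5^1 = 5^1; 25^5 = 5^10; 25^1 = 5^2
Combine exponents: 5^13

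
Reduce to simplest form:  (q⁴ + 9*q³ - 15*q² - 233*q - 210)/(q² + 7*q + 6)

Factor: q⁴ + 9*q³ - 15*q² - 233*q - 210 = (q - 5)·(q + 7)·(q + 1)·(q + 6);  q² + 7*q + 6 = (q + 6)·(q + 1)
Cancel the common factors (q + 6), (q + 1).

q² + 2*q - 35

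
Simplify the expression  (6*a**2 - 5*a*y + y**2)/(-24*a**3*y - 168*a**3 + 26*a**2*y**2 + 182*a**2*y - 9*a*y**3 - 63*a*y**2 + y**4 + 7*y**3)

Factor: 6*a**2 - 5*a*y + y**2 = (-3*a + y)*(-2*a + y);  -24*a**3*y - 168*a**3 + 26*a**2*y**2 + 182*a**2*y - 9*a*y**3 - 63*a*y**2 + y**4 + 7*y**3 = (-2*a + y)*(y + 7)*(-3*a + y)*(-4*a + y)
Cancel the common factors (-3*a + y), (-2*a + y).

1/(-4*a*y - 28*a + y**2 + 7*y)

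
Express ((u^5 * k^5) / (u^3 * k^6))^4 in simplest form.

u^8/k^4

Inside the bracket: u^2 * (k^-1)
Raise to the power 4: u^8 * (k^-4)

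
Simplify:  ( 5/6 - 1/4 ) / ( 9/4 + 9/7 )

49/297

Numerator: 5/6 - 1/4 = 7/12
Denominator: 9/4 + 9/7 = 99/28
Divide: (7/12) · (28/99) = 49/297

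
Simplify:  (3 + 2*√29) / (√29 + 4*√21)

Multiply numerator and denominator by -4*√21 + √29.
Denominator becomes -307; numerator becomes -8*√609 - 12*√21 + 3*√29 + 58.

(-58 - 3*√29 + 12*√21 + 8*√609)/307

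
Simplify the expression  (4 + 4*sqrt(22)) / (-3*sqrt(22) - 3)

Multiply numerator and denominator by -3 + 3*sqrt(22).
Denominator becomes -189; numerator becomes 252.

-4/3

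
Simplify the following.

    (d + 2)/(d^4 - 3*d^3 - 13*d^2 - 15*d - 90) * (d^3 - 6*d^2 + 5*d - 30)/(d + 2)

Factor: d^4 - 3*d^3 - 13*d^2 - 15*d - 90 = (d - 6)*(d + 3)*(d^2 + 5);  d^3 - 6*d^2 + 5*d - 30 = (d - 6)*(d^2 + 5)
Cancel the common factors (d^2 + 5), (d - 6), (d + 2).

1/(d + 3)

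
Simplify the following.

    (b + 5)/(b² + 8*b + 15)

Factor: b² + 8*b + 15 = (b + 3)·(b + 5)
Cancel the common factor (b + 5).

1/(b + 3)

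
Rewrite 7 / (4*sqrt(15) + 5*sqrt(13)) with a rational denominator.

Multiply numerator and denominator by -5*sqrt(13) + 4*sqrt(15).
Denominator becomes -85; numerator becomes -35*sqrt(13) + 28*sqrt(15).

(-28*sqrt(15) + 35*sqrt(13))/85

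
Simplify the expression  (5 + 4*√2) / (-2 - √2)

Multiply numerator and denominator by -2 + √2.
Denominator becomes 2; numerator becomes -3*√2 - 2.

(-3*√2 - 2)/2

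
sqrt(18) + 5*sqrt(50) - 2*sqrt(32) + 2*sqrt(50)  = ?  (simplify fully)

30*sqrt(2)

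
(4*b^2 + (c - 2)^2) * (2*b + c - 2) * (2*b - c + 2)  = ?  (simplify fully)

Telescope via difference of squares: ((2*b)+(c - 2))((2*b)-(c - 2)) = 4*b^2 - c^2 + 4*c - 4, then repeat with the next factor.

16*b^4 - c^4 + 8*c^3 - 24*c^2 + 32*c - 16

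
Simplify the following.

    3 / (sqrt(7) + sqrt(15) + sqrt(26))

(-3*sqrt(2730) - 6*sqrt(26) + 27*sqrt(15) + 51*sqrt(7))/202

Group as (sqrt(7) + sqrt(26)) + sqrt(15); multiply by (sqrt(7) + sqrt(26)) - sqrt(15), then rationalise the remaining surd.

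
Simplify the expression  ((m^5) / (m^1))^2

m^8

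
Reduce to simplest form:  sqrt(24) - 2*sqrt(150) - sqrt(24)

-10*sqrt(6)

sqrt(24) = 2*sqrt(6); 2*sqrt(150) = 10*sqrt(6); sqrt(24) = 2*sqrt(6)
Combine: (2 - 10 - 2)·sqrt(6) = -10*sqrt(6)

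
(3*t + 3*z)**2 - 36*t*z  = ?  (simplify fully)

9*(t - z)**2

After expansion: 9*t**2 - 18*t*z + 9*z**2 — a perfect-square trinomial.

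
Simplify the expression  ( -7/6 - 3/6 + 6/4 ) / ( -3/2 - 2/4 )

Numerator: -7/6 - 3/6 + 6/4 = -1/6
Denominator: -3/2 - 2/4 = -2
Divide: (-1/6) · (-1/2) = 1/12

1/12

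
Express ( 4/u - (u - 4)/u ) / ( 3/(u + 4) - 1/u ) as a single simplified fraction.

(-u^2 + 4*u + 32)/(2*u - 4)

Numerator: 4/u - (u - 4)/u = (-u + 8)/u
Denominator: 3/(u + 4) - 1/u = (2*u - 4)/(u^2 + 4*u)
Divide: ((-u + 8)/u) · ((u^2 + 4*u)/(2*u - 4)) = (-u^2 + 4*u + 32)/(2*u - 4)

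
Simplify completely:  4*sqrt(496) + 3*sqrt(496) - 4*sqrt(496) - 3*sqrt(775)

-3*sqrt(31)

4*sqrt(496) = 16*sqrt(31); 3*sqrt(496) = 12*sqrt(31); 4*sqrt(496) = 16*sqrt(31); 3*sqrt(775) = 15*sqrt(31)
Combine: (16 + 12 - 16 - 15)·sqrt(31) = -3*sqrt(31)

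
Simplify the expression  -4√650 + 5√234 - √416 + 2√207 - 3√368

-9*√26 - 6*√23

4√650 = 20*√26; 5√234 = 15*√26; √416 = 4*√26; 2√207 = 6*√23; 3√368 = 12*√23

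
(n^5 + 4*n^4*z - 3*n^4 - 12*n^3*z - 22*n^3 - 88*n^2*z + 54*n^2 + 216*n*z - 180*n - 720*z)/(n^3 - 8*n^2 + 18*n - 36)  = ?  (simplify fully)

n^2 + 4*n*z + 5*n + 20*z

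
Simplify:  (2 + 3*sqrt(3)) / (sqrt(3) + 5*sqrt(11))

(-9 - 2*sqrt(3) + 10*sqrt(11) + 15*sqrt(33))/272

Multiply numerator and denominator by -5*sqrt(11) + sqrt(3).
Denominator becomes -272; numerator becomes -15*sqrt(33) - 10*sqrt(11) + 2*sqrt(3) + 9.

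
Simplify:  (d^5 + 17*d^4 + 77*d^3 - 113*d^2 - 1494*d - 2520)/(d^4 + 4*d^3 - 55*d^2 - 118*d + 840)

(d^2 + 8*d + 15)/(d - 5)

Factor: d^5 + 17*d^4 + 77*d^3 - 113*d^2 - 1494*d - 2520 = (d + 6)*(d - 4)*(d + 7)*(d + 5)*(d + 3);  d^4 + 4*d^3 - 55*d^2 - 118*d + 840 = (d + 6)*(d + 7)*(d - 4)*(d - 5)
Cancel the common factors (d + 7), (d + 6), (d - 4).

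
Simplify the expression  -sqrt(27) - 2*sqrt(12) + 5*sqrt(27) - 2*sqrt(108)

-4*sqrt(3)

sqrt(27) = 3*sqrt(3); 2*sqrt(12) = 4*sqrt(3); 5*sqrt(27) = 15*sqrt(3); 2*sqrt(108) = 12*sqrt(3)
Combine: (-3 - 4 + 15 - 12)·sqrt(3) = -4*sqrt(3)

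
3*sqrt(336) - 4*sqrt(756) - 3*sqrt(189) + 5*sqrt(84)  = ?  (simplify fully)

-11*sqrt(21)

3*sqrt(336) = 12*sqrt(21); 4*sqrt(756) = 24*sqrt(21); 3*sqrt(189) = 9*sqrt(21); 5*sqrt(84) = 10*sqrt(21)
Combine: (12 - 24 - 9 + 10)·sqrt(21) = -11*sqrt(21)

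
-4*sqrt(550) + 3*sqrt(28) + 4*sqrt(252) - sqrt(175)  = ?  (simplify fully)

4*sqrt(550) = 20*sqrt(22); 3*sqrt(28) = 6*sqrt(7); 4*sqrt(252) = 24*sqrt(7); sqrt(175) = 5*sqrt(7)

-20*sqrt(22) + 25*sqrt(7)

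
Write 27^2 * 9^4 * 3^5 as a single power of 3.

3^19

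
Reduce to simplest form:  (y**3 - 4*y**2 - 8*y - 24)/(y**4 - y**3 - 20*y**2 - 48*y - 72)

1/(y + 3)

Factor: y**3 - 4*y**2 - 8*y - 24 = (y - 6)*(y**2 + 2*y + 4);  y**4 - y**3 - 20*y**2 - 48*y - 72 = (y + 3)*(y - 6)*(y**2 + 2*y + 4)
Cancel the common factors (y**2 + 2*y + 4), (y - 6).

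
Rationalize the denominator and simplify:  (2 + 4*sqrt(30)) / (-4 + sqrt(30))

Multiply numerator and denominator by -sqrt(30) - 4.
Denominator becomes -14; numerator becomes -128 - 18*sqrt(30).

(9*sqrt(30) + 64)/7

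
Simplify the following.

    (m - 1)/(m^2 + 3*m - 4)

1/(m + 4)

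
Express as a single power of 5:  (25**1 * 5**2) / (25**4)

5**(-4)

25**1 = 5**2; 5**2 = 5**2; 25**4 = 5**8
Combine exponents: 5**(-4)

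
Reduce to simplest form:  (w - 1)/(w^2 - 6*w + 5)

1/(w - 5)

Factor: w^2 - 6*w + 5 = (w - 5)*(w - 1)
Cancel the common factor (w - 1).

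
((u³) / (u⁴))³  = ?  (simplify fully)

Inside the bracket: (u^-1)
Raise to the power 3: (u^-3)

u^(-3)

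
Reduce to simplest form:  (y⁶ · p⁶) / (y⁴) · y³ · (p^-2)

Quotient: y² · p⁶
Multiply by y³ · (p^-2): add exponents.

p⁴*y⁵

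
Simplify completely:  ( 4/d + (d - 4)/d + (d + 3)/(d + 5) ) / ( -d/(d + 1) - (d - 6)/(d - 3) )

Numerator: 4/d + (d - 4)/d + (d + 3)/(d + 5) = (2*d + 8)/(d + 5)
Denominator: -d/(d + 1) - (d - 6)/(d - 3) = (-2*d^2 + 8*d + 6)/(d^2 - 2*d - 3)
Divide: ((2*d + 8)/(d + 5)) · ((d^2 - 2*d - 3)/(-2*d^2 + 8*d + 6)) = (-d^3 - 2*d^2 + 11*d + 12)/(d^3 + d^2 - 23*d - 15)

(-d^3 - 2*d^2 + 11*d + 12)/(d^3 + d^2 - 23*d - 15)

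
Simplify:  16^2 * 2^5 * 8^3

16^2 = 2^8; 2^5 = 2^5; 8^3 = 2^9
Combine exponents: 2^22

2^22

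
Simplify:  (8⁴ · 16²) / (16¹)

2^16

8⁴ = 2^12; 16² = 2^8; 16¹ = 2^4
Combine exponents: 2^16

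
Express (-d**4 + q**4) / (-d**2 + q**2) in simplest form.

Difference of fourth powers: factor out (-d**2 + q**2).

d**2 + q**2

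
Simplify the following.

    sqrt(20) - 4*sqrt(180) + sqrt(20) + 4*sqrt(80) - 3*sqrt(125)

-19*sqrt(5)

sqrt(20) = 2*sqrt(5); 4*sqrt(180) = 24*sqrt(5); sqrt(20) = 2*sqrt(5); 4*sqrt(80) = 16*sqrt(5); 3*sqrt(125) = 15*sqrt(5)
Combine: (2 - 24 + 2 + 16 - 15)·sqrt(5) = -19*sqrt(5)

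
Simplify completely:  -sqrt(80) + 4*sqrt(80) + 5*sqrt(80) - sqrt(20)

30*sqrt(5)

sqrt(80) = 4*sqrt(5); 4*sqrt(80) = 16*sqrt(5); 5*sqrt(80) = 20*sqrt(5); sqrt(20) = 2*sqrt(5)
Combine: (-4 + 16 + 20 - 2)·sqrt(5) = 30*sqrt(5)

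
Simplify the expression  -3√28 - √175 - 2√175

-21*√7

3√28 = 6*√7; √175 = 5*√7; 2√175 = 10*√7
Combine: (-6 - 5 - 10)·√7 = -21*√7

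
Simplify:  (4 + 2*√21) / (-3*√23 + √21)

Multiply numerator and denominator by √21 + 3*√23.
Denominator becomes -186; numerator becomes 4*√21 + 42 + 12*√23 + 6*√483.

(-3*√483 - 6*√23 - 21 - 2*√21)/93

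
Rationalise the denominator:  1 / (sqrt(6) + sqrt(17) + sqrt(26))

(-4*sqrt(663) - 3*sqrt(26) + 15*sqrt(17) + 37*sqrt(6))/399

Group as (sqrt(6) + sqrt(17)) + sqrt(26); multiply by (sqrt(6) + sqrt(17)) - sqrt(26), then rationalise the remaining surd.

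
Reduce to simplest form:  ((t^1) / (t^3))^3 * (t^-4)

t^(-10)

Inside the bracket: (t^-2)
Raise to the power 3: (t^-6)
Multiply by (t^-4): add exponents.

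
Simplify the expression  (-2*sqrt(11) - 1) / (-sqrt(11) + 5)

Multiply numerator and denominator by sqrt(11) + 5.
Denominator becomes 14; numerator becomes -11*sqrt(11) - 27.

(-11*sqrt(11) - 27)/14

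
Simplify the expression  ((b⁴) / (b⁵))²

Inside the bracket: (b^-1)
Raise to the power 2: (b^-2)

b^(-2)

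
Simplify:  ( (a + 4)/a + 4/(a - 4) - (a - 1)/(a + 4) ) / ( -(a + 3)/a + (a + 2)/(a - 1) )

Numerator: (a + 4)/a + 4/(a - 4) - (a - 1)/(a + 4) = (13*a² - 4*a - 64)/(a³ - 16*a)
Denominator: -(a + 3)/a + (a + 2)/(a - 1) = 3/(a² - a)
Divide: ((13*a² - 4*a - 64)/(a³ - 16*a)) · (a²/3 - a/3) = (13*a³ - 17*a² - 60*a + 64)/(3*a² - 48)

(13*a³ - 17*a² - 60*a + 64)/(3*a² - 48)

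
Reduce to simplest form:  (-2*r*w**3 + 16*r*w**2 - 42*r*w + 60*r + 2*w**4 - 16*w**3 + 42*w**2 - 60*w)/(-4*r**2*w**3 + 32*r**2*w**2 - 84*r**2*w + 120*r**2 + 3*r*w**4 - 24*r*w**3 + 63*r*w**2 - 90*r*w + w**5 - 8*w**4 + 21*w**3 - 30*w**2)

Factor: -2*r*w**3 + 16*r*w**2 - 42*r*w + 60*r + 2*w**4 - 16*w**3 + 42*w**2 - 60*w = 2*(-r + w)*(w - 5)*(w**2 - 3*w + 6);  -4*r**2*w**3 + 32*r**2*w**2 - 84*r**2*w + 120*r**2 + 3*r*w**4 - 24*r*w**3 + 63*r*w**2 - 90*r*w + w**5 - 8*w**4 + 21*w**3 - 30*w**2 = (-r + w)*(4*r + w)*(w - 5)*(w**2 - 3*w + 6)
Cancel the common factors (w**2 - 3*w + 6), (-r + w), (w - 5).

2/(4*r + w)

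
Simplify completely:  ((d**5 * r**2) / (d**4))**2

d**2*r**4

Inside the bracket: d**1 * r**2
Raise to the power 2: d**2 * r**4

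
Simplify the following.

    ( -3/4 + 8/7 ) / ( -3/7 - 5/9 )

-99/248

Numerator: -3/4 + 8/7 = 11/28
Denominator: -3/7 - 5/9 = -62/63
Divide: (11/28) · (-63/62) = -99/248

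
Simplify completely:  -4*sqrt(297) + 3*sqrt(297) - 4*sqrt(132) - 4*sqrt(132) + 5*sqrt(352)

4*sqrt(297) = 12*sqrt(33); 3*sqrt(297) = 9*sqrt(33); 4*sqrt(132) = 8*sqrt(33); 4*sqrt(132) = 8*sqrt(33); 5*sqrt(352) = 20*sqrt(22)

-19*sqrt(33) + 20*sqrt(22)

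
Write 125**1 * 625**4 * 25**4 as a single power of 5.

5**27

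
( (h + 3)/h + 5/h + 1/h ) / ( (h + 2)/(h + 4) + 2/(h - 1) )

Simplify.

(h^3 + 12*h^2 + 23*h - 36)/(h^3 + 3*h^2 + 6*h)

Numerator: (h + 3)/h + 5/h + 1/h = (h + 9)/h
Denominator: (h + 2)/(h + 4) + 2/(h - 1) = (h^2 + 3*h + 6)/(h^2 + 3*h - 4)
Divide: ((h + 9)/h) · ((h^2 + 3*h - 4)/(h^2 + 3*h + 6)) = (h^3 + 12*h^2 + 23*h - 36)/(h^3 + 3*h^2 + 6*h)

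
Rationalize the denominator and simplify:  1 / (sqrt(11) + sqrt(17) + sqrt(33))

(-22*sqrt(51) - 5*sqrt(33) + 27*sqrt(17) + 39*sqrt(11))/723

Group as (sqrt(11) + sqrt(33)) + sqrt(17); multiply by (sqrt(11) + sqrt(33)) - sqrt(17), then rationalise the remaining surd.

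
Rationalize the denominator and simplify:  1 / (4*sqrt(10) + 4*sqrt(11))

Multiply numerator and denominator by -4*sqrt(10) + 4*sqrt(11).
Denominator becomes 16; numerator becomes -4*sqrt(10) + 4*sqrt(11).

(-sqrt(10) + sqrt(11))/4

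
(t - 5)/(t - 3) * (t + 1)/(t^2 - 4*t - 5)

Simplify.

Factor: t^2 - 4*t - 5 = (t - 5)*(t + 1)
Cancel the common factors (t - 5), (t + 1).

1/(t - 3)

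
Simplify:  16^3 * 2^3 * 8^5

16^3 = 2^12; 2^3 = 2^3; 8^5 = 2^15
Combine exponents: 2^30

2^30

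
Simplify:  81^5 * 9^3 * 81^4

3^42

81^5 = 3^20; 9^3 = 3^6; 81^4 = 3^16
Combine exponents: 3^42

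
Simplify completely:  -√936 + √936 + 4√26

√936 = 6*√26; √936 = 6*√26; 4√26 = 4*√26
Combine: (-6 + 6 + 4)·√26 = 4*√26

4*√26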